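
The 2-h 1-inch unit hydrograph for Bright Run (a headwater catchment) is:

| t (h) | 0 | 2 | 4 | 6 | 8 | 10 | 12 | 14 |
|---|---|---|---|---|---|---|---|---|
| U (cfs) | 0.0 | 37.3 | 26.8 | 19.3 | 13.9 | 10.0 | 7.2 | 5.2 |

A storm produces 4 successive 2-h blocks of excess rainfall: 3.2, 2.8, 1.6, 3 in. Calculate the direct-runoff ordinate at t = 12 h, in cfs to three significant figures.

Q ≈ 131 cfs

By discrete convolution, Q_j = Σ (P_i / 1 in) · U_{j−i}.
At t = 12 h (j=6): Q = (3.2/1)·7.2 + (2.8/1)·10.0 + (1.6/1)·13.9 + (3/1)·19.3 = 131 cfs.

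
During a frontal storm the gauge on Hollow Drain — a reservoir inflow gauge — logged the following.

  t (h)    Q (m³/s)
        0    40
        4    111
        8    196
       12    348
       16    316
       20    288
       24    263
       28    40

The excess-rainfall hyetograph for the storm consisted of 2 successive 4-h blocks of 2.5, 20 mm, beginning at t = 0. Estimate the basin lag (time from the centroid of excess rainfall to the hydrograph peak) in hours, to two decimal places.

Centroid of excess rainfall: t_c = Σ P_i·t̄_i / ΣP_i = 5.5556 h (block centres at 2, 6 h).
Hydrograph peak occurs at t = 12 h, so basin lag t_L = 12 − 5.5556 = 6.44 h.

t_L ≈ 6.44 h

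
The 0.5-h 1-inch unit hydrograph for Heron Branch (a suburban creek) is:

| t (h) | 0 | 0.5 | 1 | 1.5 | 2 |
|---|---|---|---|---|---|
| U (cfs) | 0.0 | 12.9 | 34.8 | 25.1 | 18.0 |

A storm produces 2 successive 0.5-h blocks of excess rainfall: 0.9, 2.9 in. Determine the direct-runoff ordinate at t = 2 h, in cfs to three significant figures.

Q ≈ 89.0 cfs

By discrete convolution, Q_j = Σ (P_i / 1 in) · U_{j−i}.
At t = 2 h (j=4): Q = (0.9/1)·18.0 + (2.9/1)·25.1 = 89.0 cfs.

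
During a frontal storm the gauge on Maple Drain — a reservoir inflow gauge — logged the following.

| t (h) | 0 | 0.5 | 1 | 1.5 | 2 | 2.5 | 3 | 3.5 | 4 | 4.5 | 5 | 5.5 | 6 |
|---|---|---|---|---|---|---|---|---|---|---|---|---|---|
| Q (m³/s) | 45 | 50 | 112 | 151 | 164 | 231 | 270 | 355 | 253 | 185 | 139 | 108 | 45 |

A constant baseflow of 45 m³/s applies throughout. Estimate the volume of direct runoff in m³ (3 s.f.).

Direct-runoff ordinates (Q − Q_b): 0.0, 5.0, 67.0, 106.0, 119.0, 186.0, 225.0, 310.0, 208.0, 140.0, 94.0, 63.0, 0.0 m³/s.
ΣQ_DR = 1523 m³/s.
With Δt = 0.5 h = 1800 s, V = ΣQ_DR · Δt = 1523 × 1800 = 2.74 × 10^6 m³.

V ≈ 2.74 × 10^6 m³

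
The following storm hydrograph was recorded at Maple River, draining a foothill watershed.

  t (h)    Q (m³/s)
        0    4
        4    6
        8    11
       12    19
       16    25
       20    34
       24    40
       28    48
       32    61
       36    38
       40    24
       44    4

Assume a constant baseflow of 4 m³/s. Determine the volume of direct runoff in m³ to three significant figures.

V ≈ 3.83 × 10^6 m³

Direct-runoff ordinates (Q − Q_b): 0.0, 2.0, 7.0, 15.0, 21.0, 30.0, 36.0, 44.0, 57.0, 34.0, 20.0, 0.0 m³/s.
ΣQ_DR = 266.0 m³/s.
With Δt = 4 h = 14400 s, V = ΣQ_DR · Δt = 266.0 × 14400 = 3.83 × 10^6 m³.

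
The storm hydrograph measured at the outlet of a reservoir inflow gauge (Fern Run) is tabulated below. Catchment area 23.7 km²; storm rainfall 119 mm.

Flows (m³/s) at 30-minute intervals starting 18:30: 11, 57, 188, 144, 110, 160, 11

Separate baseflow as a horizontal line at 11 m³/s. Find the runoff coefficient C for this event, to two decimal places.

C ≈ 0.39

ΣQ_DR = 604.0 m³/s; V = ΣQ_DR·Δt = 1.087 × 10^6 m³.
Runoff depth d = V / A = 45.87 mm.
C = d / P = 45.87 / 119 = 0.39.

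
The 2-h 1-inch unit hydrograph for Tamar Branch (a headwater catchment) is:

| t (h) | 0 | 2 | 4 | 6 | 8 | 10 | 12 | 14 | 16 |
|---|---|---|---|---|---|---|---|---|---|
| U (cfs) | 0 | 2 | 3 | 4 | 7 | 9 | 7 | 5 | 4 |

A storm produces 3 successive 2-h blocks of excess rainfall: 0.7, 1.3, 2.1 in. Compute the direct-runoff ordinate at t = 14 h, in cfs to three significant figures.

Q ≈ 31.5 cfs

By discrete convolution, Q_j = Σ (P_i / 1 in) · U_{j−i}.
At t = 14 h (j=7): Q = (0.7/1)·5 + (1.3/1)·7 + (2.1/1)·9 = 31.5 cfs.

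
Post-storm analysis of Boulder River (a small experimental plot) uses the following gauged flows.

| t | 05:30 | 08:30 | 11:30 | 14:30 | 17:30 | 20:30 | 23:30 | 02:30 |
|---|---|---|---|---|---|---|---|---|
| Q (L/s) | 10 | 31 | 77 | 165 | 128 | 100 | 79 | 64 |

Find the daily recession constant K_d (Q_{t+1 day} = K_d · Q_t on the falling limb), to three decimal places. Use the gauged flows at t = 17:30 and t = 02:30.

Between t = 17:30 and t = 02:30 the flow falls from 128 to 64 L/s over 3×3 h = 9 h.
Per-interval ratio K = (64/128)^(1/3) = 0.7937; K_d = K^(24/3) = 0.157.

K_d ≈ 0.157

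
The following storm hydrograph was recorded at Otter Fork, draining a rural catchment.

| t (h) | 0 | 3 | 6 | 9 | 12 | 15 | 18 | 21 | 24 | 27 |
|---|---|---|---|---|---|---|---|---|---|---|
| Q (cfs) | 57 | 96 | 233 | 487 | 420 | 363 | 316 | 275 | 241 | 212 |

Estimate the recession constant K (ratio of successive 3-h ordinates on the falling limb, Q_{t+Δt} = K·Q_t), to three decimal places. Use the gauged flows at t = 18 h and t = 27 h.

Using the recession-limb readings at t = 18 h and t = 27 h: Q falls from 316 to 212 cfs over 3 intervals.
K = (Q₂/Q₁)^(1/3) = (212/316)^(1/3) = 0.875.

K ≈ 0.875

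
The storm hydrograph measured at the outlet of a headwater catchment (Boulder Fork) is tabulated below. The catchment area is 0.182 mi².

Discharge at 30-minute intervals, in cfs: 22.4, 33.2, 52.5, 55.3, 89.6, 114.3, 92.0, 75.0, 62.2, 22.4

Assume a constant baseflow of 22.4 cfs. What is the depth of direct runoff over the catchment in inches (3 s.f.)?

Direct runoff: 0.0, 10.8, 30.1, 32.9, 67.2, 91.9, 69.6, 52.6, 39.8, 0.0 cfs; ΣQ_DR = 394.9 cfs.
V = ΣQ_DR · Δt = 394.9 × 1800 s = 7.108 × 10^5 ft³.
Over A = 0.182 mi², depth = V / A = 1.68 in.

d ≈ 1.68 in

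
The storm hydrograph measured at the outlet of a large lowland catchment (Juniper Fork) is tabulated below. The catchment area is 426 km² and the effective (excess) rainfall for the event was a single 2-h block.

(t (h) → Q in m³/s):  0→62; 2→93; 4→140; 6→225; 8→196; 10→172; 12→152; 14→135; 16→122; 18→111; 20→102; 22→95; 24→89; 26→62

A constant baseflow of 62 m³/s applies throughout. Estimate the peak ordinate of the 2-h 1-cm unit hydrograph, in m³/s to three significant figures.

Direct runoff: 0.0, 31.0, 78.0, 163.0, 134.0, 110.0, 90.0, 73.0, 60.0, 49.0, 40.0, 33.0, 27.0, 0.0 m³/s; ΣQ_DR = 888.0 m³/s, peak = 163.0 m³/s.
Runoff depth d = ΣQ_DR·Δt / A = 888.0 × 7200 / (426 km²) = 15.01 mm.
The 1-cm UH is the DRH scaled by (10 mm)/d, so U_p = 163.0 × 10/15.01 = 109 m³/s.

U_p ≈ 109 m³/s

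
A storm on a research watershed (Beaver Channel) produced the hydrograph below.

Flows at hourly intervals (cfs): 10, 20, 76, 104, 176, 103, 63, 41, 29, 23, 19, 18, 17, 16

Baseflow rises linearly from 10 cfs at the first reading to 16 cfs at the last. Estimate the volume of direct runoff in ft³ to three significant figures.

Direct-runoff ordinates (Q − Q_b): 0.00, 9.54, 65.08, 92.62, 164.15, 90.69, 50.23, 27.77, 15.31, 8.85, 4.38, 2.92, 1.46, 0.00 cfs.
ΣQ_DR = 533.0 cfs.
With Δt = 1 h = 3600 s, V = ΣQ_DR · Δt = 533.0 × 3600 = 1.92 × 10^6 ft³.

V ≈ 1.92 × 10^6 ft³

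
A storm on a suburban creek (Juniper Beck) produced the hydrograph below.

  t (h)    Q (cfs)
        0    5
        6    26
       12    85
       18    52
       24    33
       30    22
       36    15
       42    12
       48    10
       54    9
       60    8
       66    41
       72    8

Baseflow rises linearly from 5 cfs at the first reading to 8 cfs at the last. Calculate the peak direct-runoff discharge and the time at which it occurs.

Q_p = 79.50 cfs at t = 12 h

Subtracting baseflow gives direct-runoff ordinates: 0.00, 20.75, 79.50, 46.25, 27.00, 15.75, 8.50, 5.25, 3.00, 1.75, 0.50, 33.25, 0.00 cfs.
The maximum is 79.50 cfs, occurring at the reading for t = 12 h.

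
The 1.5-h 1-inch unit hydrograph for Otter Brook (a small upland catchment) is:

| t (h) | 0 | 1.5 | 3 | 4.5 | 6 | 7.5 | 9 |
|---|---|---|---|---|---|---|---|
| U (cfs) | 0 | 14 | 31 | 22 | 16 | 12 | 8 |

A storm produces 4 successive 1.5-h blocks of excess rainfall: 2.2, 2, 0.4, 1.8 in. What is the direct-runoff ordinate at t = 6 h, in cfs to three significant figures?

Q ≈ 117 cfs

By discrete convolution, Q_j = Σ (P_i / 1 in) · U_{j−i}.
At t = 6 h (j=4): Q = (2.2/1)·16 + (2/1)·22 + (0.4/1)·31 + (1.8/1)·14 = 117 cfs.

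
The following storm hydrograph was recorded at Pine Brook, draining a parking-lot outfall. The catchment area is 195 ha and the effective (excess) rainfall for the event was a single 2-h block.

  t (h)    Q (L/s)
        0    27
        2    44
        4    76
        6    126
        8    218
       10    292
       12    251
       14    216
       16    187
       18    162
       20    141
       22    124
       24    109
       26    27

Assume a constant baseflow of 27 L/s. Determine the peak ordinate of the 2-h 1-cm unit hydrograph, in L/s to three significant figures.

Direct runoff: 0.0, 17.0, 49.0, 99.0, 191.0, 265.0, 224.0, 189.0, 160.0, 135.0, 114.0, 97.0, 82.0, 0.0 L/s; ΣQ_DR = 1622 L/s, peak = 265.0 L/s.
Runoff depth d = ΣQ_DR·Δt / A = 1622 × 7200 / (195 ha) = 5.989 mm.
The 1-cm UH is the DRH scaled by (10 mm)/d, so U_p = 265.0 × 10/5.989 = 442 L/s.

U_p ≈ 442 L/s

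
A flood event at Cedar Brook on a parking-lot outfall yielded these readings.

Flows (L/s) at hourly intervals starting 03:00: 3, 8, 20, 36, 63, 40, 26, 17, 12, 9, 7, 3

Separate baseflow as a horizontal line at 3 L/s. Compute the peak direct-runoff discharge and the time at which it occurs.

Q_p = 60.0 L/s at t = 07:00

Subtracting baseflow gives direct-runoff ordinates: 0.0, 5.0, 17.0, 33.0, 60.0, 37.0, 23.0, 14.0, 9.0, 6.0, 4.0, 0.0 L/s.
The maximum is 60.0 L/s, occurring at the reading for t = 07:00.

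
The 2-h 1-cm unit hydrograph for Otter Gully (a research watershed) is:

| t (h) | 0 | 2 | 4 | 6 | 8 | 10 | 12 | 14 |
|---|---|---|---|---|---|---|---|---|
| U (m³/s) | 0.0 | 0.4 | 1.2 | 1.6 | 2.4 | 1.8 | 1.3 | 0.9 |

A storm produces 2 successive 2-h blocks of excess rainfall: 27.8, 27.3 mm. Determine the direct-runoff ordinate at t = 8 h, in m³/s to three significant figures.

By discrete convolution, Q_j = Σ (P_i / 10 mm) · U_{j−i}.
At t = 8 h (j=4): Q = (27.8/10)·2.4 + (27.3/10)·1.6 = 11.0 m³/s.

Q ≈ 11.0 m³/s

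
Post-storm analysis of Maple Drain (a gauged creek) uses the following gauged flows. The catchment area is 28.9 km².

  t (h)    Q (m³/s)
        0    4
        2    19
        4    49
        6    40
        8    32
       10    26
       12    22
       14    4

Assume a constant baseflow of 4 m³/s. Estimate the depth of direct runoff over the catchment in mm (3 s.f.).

Direct runoff: 0.0, 15.0, 45.0, 36.0, 28.0, 22.0, 18.0, 0.0 m³/s; ΣQ_DR = 164.0 m³/s.
V = ΣQ_DR · Δt = 164.0 × 7200 s = 1.181 × 10^6 m³.
Over A = 28.9 km², depth = V / A = 40.9 mm.

d ≈ 40.9 mm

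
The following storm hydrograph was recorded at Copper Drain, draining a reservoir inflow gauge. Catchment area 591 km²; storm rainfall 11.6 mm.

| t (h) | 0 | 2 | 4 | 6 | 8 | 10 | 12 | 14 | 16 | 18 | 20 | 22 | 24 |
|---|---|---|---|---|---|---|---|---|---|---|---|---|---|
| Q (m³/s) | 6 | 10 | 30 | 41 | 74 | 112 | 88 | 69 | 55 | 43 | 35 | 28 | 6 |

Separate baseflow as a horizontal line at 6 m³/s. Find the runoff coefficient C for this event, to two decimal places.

C ≈ 0.55

ΣQ_DR = 519.0 m³/s; V = ΣQ_DR·Δt = 3.737 × 10^6 m³.
Runoff depth d = V / A = 6.323 mm.
C = d / P = 6.323 / 11.6 = 0.55.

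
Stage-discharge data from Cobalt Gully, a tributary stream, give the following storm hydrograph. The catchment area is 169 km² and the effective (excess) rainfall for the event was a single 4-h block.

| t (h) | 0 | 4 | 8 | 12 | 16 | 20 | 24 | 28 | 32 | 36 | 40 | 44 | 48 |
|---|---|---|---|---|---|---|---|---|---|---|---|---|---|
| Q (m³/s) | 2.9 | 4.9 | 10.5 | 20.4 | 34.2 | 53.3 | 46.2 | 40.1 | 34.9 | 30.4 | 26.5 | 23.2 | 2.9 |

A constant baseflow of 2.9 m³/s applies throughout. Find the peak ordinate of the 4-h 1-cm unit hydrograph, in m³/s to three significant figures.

U_p ≈ 20.2 m³/s

Direct runoff: 0.0, 2.0, 7.6, 17.5, 31.3, 50.4, 43.3, 37.2, 32.0, 27.5, 23.6, 20.3, 0.0 m³/s; ΣQ_DR = 292.7 m³/s, peak = 50.4 m³/s.
Runoff depth d = ΣQ_DR·Δt / A = 292.7 × 14400 / (169 km²) = 24.94 mm.
The 1-cm UH is the DRH scaled by (10 mm)/d, so U_p = 50.4 × 10/24.94 = 20.2 m³/s.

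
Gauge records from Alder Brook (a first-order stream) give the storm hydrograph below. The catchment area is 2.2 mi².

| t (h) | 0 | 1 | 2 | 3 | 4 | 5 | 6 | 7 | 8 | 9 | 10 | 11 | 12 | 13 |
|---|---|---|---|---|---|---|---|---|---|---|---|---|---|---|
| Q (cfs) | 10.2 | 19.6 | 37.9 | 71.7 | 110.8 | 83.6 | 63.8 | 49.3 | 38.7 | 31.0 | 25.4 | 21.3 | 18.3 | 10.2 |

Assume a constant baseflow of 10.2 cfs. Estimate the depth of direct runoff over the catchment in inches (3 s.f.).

Direct runoff: 0.0, 9.4, 27.7, 61.5, 100.6, 73.4, 53.6, 39.1, 28.5, 20.8, 15.2, 11.1, 8.1, 0.0 cfs; ΣQ_DR = 449.0 cfs.
V = ΣQ_DR · Δt = 449.0 × 3600 s = 1.616 × 10^6 ft³.
Over A = 2.2 mi², depth = V / A = 0.316 in.

d ≈ 0.316 in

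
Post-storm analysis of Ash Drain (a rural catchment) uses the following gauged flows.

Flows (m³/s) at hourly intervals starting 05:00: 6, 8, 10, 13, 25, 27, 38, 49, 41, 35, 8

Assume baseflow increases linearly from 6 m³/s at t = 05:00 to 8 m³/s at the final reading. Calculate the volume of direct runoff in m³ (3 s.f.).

Direct-runoff ordinates (Q − Q_b): 0.00, 1.80, 3.60, 6.40, 18.20, 20.00, 30.80, 41.60, 33.40, 27.20, 0.00 m³/s.
ΣQ_DR = 183.0 m³/s.
With Δt = 1 h = 3600 s, V = ΣQ_DR · Δt = 183.0 × 3600 = 6.59 × 10^5 m³.

V ≈ 6.59 × 10^5 m³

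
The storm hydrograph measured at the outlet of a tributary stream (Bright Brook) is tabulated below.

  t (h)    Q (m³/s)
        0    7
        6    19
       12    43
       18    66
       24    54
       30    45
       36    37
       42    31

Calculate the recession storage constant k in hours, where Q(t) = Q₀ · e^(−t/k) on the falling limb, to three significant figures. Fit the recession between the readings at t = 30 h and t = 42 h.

k ≈ 32.2 h

On the falling limb, Q drops from 45 to 31 m³/s between t = 30 h and t = 42 h (Δt = 12 h).
k = −Δt / ln(Q₂/Q₁) = −12 / ln(31/45) = 32.2 h.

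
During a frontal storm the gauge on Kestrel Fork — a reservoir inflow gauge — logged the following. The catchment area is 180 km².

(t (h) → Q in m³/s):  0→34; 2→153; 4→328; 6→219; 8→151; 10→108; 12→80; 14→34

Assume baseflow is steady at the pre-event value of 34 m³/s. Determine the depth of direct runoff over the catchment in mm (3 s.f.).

Direct runoff: 0.0, 119.0, 294.0, 185.0, 117.0, 74.0, 46.0, 0.0 m³/s; ΣQ_DR = 835.0 m³/s.
V = ΣQ_DR · Δt = 835.0 × 7200 s = 6.012 × 10^6 m³.
Over A = 180 km², depth = V / A = 33.4 mm.

d ≈ 33.4 mm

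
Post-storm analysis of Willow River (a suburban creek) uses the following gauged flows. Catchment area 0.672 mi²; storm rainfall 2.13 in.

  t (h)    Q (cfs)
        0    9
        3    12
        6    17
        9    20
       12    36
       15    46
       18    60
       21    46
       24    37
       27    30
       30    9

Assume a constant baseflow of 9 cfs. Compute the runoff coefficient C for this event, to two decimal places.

ΣQ_DR = 223.0 cfs; V = ΣQ_DR·Δt = 2.408 × 10^6 ft³.
Runoff depth d = V / A = 1.543 in.
C = d / P = 1.543 / 2.13 = 0.72.

C ≈ 0.72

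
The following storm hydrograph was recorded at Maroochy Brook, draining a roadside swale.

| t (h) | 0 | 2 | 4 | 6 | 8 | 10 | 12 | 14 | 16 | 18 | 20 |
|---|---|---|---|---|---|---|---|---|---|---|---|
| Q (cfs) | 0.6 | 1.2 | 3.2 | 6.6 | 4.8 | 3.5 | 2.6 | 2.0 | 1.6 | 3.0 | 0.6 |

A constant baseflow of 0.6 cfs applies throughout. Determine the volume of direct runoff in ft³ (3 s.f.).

Direct-runoff ordinates (Q − Q_b): 0.0, 0.6, 2.6, 6.0, 4.2, 2.9, 2.0, 1.4, 1.0, 2.4, 0.0 cfs.
ΣQ_DR = 23.10 cfs.
With Δt = 2 h = 7200 s, V = ΣQ_DR · Δt = 23.10 × 7200 = 1.66 × 10^5 ft³.

V ≈ 1.66 × 10^5 ft³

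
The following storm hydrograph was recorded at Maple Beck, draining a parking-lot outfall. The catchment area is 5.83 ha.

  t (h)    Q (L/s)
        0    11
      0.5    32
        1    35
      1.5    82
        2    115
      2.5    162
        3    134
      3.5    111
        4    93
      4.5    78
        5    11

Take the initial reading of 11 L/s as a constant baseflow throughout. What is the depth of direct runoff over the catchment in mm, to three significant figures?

d ≈ 22.9 mm

Direct runoff: 0.0, 21.0, 24.0, 71.0, 104.0, 151.0, 123.0, 100.0, 82.0, 67.0, 0.0 L/s; ΣQ_DR = 743.0 L/s.
V = ΣQ_DR · Δt = 743.0 × 1800 s = 1.337 × 10^6 L.
Over A = 5.83 ha, depth = V / A = 22.9 mm.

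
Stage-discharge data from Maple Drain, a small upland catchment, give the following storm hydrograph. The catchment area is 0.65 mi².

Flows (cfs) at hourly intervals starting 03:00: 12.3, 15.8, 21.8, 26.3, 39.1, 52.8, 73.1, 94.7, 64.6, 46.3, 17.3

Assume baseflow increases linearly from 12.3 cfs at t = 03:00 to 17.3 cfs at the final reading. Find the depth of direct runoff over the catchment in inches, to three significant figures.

Direct runoff: 0.00, 3.00, 8.50, 12.50, 24.80, 38.00, 57.80, 78.90, 48.30, 29.50, 0.00 cfs; ΣQ_DR = 301.3 cfs.
V = ΣQ_DR · Δt = 301.3 × 3600 s = 1.085 × 10^6 ft³.
Over A = 0.65 mi², depth = V / A = 0.718 in.

d ≈ 0.718 in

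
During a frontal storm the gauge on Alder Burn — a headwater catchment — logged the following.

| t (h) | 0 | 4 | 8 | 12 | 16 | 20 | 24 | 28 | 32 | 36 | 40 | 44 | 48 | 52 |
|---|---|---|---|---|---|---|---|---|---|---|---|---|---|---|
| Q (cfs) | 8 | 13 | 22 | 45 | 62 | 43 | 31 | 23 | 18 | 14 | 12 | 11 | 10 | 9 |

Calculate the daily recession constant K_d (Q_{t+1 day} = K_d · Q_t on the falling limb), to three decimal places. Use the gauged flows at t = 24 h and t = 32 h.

K_d ≈ 0.196

Between t = 24 h and t = 32 h the flow falls from 31 to 18 cfs over 2×4 h = 8 h.
Per-interval ratio K = (18/31)^(1/2) = 0.7620; K_d = K^(24/4) = 0.196.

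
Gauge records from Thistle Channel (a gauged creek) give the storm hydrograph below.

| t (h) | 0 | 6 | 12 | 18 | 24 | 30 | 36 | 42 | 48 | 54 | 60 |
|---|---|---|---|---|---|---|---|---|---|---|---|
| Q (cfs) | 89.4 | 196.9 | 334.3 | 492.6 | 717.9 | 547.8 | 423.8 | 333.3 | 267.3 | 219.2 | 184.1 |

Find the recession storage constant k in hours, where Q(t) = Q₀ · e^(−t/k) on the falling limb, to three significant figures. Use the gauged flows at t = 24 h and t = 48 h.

On the falling limb, Q drops from 717.9 to 267.3 cfs between t = 24 h and t = 48 h (Δt = 24 h).
k = −Δt / ln(Q₂/Q₁) = −24 / ln(267.3/717.9) = 24.3 h.

k ≈ 24.3 h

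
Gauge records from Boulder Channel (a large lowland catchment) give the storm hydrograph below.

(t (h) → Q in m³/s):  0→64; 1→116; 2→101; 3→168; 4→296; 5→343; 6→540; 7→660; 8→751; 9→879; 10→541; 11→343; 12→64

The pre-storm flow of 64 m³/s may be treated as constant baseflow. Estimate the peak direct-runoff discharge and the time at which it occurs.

Q_p = 815.0 m³/s at t = 9 h

Subtracting baseflow gives direct-runoff ordinates: 0.0, 52.0, 37.0, 104.0, 232.0, 279.0, 476.0, 596.0, 687.0, 815.0, 477.0, 279.0, 0.0 m³/s.
The maximum is 815.0 m³/s, occurring at the reading for t = 9 h.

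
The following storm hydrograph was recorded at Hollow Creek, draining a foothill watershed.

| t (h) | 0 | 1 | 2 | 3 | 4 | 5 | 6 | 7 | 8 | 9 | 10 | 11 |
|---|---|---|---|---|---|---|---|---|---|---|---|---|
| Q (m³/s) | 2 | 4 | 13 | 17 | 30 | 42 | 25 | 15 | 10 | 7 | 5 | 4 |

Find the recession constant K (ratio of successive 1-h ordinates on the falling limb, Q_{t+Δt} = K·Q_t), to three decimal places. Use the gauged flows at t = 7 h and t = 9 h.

K ≈ 0.683

Using the recession-limb readings at t = 7 h and t = 9 h: Q falls from 15 to 7 m³/s over 2 intervals.
K = (Q₂/Q₁)^(1/2) = (7/15)^(1/2) = 0.683.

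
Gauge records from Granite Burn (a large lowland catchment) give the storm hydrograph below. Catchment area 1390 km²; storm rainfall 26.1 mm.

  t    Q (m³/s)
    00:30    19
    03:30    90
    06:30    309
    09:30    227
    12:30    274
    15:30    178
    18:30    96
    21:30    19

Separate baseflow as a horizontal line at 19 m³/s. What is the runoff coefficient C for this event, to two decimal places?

ΣQ_DR = 1060 m³/s; V = ΣQ_DR·Δt = 1.145 × 10^7 m³.
Runoff depth d = V / A = 8.236 mm.
C = d / P = 8.236 / 26.1 = 0.32.

C ≈ 0.32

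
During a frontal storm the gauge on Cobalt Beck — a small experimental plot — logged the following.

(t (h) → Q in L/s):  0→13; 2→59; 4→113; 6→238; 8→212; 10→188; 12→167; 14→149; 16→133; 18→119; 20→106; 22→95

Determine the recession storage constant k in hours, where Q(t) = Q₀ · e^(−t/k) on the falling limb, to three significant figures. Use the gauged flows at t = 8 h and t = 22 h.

On the falling limb, Q drops from 212 to 95 L/s between t = 8 h and t = 22 h (Δt = 14 h).
k = −Δt / ln(Q₂/Q₁) = −14 / ln(95/212) = 17.4 h.

k ≈ 17.4 h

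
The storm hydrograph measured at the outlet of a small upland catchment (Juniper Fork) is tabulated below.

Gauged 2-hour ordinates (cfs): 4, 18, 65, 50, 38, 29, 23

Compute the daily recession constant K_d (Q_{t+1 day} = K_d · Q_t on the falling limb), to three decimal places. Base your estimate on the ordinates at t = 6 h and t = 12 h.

Between t = 6 h and t = 12 h the flow falls from 50 to 23 cfs over 3×2 h = 6 h.
Per-interval ratio K = (23/50)^(1/3) = 0.7719; K_d = K^(24/2) = 0.045.

K_d ≈ 0.045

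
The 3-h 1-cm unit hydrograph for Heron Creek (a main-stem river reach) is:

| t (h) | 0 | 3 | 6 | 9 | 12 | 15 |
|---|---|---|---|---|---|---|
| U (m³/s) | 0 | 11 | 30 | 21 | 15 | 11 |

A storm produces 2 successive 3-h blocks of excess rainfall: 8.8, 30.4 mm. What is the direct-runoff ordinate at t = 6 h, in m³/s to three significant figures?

Q ≈ 59.8 m³/s

By discrete convolution, Q_j = Σ (P_i / 10 mm) · U_{j−i}.
At t = 6 h (j=2): Q = (8.8/10)·30 + (30.4/10)·11 = 59.8 m³/s.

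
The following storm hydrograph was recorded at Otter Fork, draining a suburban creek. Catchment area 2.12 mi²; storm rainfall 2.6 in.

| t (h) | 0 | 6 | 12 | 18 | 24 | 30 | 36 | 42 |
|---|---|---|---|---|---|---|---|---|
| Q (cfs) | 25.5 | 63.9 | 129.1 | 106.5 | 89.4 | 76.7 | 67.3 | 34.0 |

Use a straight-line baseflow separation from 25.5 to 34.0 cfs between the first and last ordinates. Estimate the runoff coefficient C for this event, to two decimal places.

ΣQ_DR = 354.4 cfs; V = ΣQ_DR·Δt = 7.655 × 10^6 ft³.
Runoff depth d = V / A = 1.554 in.
C = d / P = 1.554 / 2.6 = 0.60.

C ≈ 0.60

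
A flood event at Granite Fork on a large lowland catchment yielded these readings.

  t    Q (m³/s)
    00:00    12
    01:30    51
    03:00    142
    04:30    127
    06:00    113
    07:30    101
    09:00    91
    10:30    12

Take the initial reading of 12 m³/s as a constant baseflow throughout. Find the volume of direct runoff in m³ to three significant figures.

V ≈ 2.99 × 10^6 m³

Direct-runoff ordinates (Q − Q_b): 0.0, 39.0, 130.0, 115.0, 101.0, 89.0, 79.0, 0.0 m³/s.
ΣQ_DR = 553.0 m³/s.
With Δt = 1.5 h = 5400 s, V = ΣQ_DR · Δt = 553.0 × 5400 = 2.99 × 10^6 m³.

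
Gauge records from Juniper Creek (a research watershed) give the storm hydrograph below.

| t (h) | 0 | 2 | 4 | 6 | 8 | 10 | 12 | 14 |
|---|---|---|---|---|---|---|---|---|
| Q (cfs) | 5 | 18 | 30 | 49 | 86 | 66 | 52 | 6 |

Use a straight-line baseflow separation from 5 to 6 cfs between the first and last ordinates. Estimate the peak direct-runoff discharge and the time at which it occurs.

Q_p = 80.43 cfs at t = 8 h

Subtracting baseflow gives direct-runoff ordinates: 0.00, 12.86, 24.71, 43.57, 80.43, 60.29, 46.14, 0.00 cfs.
The maximum is 80.43 cfs, occurring at the reading for t = 8 h.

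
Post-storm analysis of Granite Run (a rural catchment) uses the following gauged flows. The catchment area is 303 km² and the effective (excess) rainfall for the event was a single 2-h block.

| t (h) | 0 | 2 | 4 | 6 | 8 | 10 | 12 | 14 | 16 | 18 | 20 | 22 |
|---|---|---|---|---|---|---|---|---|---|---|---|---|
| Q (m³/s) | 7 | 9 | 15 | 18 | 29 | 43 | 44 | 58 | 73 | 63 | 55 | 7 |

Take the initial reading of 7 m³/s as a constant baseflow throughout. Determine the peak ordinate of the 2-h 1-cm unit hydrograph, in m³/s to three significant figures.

U_p ≈ 82.4 m³/s

Direct runoff: 0.0, 2.0, 8.0, 11.0, 22.0, 36.0, 37.0, 51.0, 66.0, 56.0, 48.0, 0.0 m³/s; ΣQ_DR = 337.0 m³/s, peak = 66.0 m³/s.
Runoff depth d = ΣQ_DR·Δt / A = 337.0 × 7200 / (303 km²) = 8.008 mm.
The 1-cm UH is the DRH scaled by (10 mm)/d, so U_p = 66.0 × 10/8.008 = 82.4 m³/s.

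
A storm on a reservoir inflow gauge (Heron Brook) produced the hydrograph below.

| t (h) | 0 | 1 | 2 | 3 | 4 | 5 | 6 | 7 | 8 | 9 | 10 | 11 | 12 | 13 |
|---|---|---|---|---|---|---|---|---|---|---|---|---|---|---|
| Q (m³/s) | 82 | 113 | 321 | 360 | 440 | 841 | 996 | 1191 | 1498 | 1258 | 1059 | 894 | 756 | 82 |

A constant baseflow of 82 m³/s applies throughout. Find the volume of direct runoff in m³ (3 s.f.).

V ≈ 3.15 × 10^7 m³

Direct-runoff ordinates (Q − Q_b): 0.0, 31.0, 239.0, 278.0, 358.0, 759.0, 914.0, 1109.0, 1416.0, 1176.0, 977.0, 812.0, 674.0, 0.0 m³/s.
ΣQ_DR = 8743 m³/s.
With Δt = 1 h = 3600 s, V = ΣQ_DR · Δt = 8743 × 3600 = 3.15 × 10^7 m³.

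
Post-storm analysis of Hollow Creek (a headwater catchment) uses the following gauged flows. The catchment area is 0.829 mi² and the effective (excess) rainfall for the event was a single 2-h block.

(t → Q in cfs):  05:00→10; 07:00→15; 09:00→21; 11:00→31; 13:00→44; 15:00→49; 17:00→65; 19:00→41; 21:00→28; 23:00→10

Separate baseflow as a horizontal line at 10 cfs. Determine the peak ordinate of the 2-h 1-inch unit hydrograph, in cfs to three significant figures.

Direct runoff: 0.0, 5.0, 11.0, 21.0, 34.0, 39.0, 55.0, 31.0, 18.0, 0.0 cfs; ΣQ_DR = 214.0 cfs, peak = 55.0 cfs.
Runoff depth d = ΣQ_DR·Δt / A = 214.0 × 7200 / (0.829 mi²) = 0.8000 in.
The 1-inch UH is the DRH scaled by (1 in)/d, so U_p = 55.0 × 1/0.8000 = 68.7 cfs.

U_p ≈ 68.7 cfs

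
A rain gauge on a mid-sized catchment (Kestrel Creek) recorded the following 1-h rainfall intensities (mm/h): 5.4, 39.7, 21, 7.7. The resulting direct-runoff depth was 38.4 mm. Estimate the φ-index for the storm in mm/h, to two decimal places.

φ ≈ 11.15 mm/h

Only the 2 blocks with intensity above φ contribute runoff: 39.7, 21 mm/h.
Σ(I−φ)·Δt = d  ⇒  (39.7+21 − 2φ)·1 = 38.4
φ = (60.70 − 38.4/1) / 2 = 11.15 mm/h.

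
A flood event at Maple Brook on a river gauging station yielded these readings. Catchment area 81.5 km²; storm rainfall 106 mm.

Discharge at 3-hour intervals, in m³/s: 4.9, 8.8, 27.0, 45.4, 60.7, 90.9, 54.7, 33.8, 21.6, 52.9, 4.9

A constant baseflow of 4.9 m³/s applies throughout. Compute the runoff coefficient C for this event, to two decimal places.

C ≈ 0.44

ΣQ_DR = 351.7 m³/s; V = ΣQ_DR·Δt = 3.798 × 10^6 m³.
Runoff depth d = V / A = 46.61 mm.
C = d / P = 46.61 / 106 = 0.44.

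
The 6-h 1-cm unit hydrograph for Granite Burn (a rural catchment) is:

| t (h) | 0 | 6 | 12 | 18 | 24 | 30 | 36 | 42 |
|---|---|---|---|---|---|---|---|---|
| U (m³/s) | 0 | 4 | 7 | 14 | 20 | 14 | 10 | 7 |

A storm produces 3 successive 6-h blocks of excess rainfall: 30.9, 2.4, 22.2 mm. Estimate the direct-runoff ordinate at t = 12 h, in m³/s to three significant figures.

By discrete convolution, Q_j = Σ (P_i / 10 mm) · U_{j−i}.
At t = 12 h (j=2): Q = (30.9/10)·7 + (2.4/10)·4 + (22.2/10)·0 = 22.6 m³/s.

Q ≈ 22.6 m³/s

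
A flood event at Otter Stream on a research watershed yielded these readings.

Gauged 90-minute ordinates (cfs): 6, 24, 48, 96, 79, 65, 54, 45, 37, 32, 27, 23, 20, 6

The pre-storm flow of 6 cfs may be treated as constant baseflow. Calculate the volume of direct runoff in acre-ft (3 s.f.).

V ≈ 59.3 acre-ft

Direct-runoff ordinates (Q − Q_b): 0.0, 18.0, 42.0, 90.0, 73.0, 59.0, 48.0, 39.0, 31.0, 26.0, 21.0, 17.0, 14.0, 0.0 cfs.
ΣQ_DR = 478.0 cfs.
With Δt = 1.5 h = 5400 s, V = ΣQ_DR · Δt = 478.0 × 5400 = 2.58 × 10^6 ft³ = 59.3 acre-ft.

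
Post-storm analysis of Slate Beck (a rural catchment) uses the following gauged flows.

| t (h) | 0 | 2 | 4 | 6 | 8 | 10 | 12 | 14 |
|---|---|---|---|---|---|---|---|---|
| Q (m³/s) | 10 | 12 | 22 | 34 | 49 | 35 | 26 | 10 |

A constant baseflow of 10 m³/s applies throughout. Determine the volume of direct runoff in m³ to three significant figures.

V ≈ 8.50 × 10^5 m³

Direct-runoff ordinates (Q − Q_b): 0.0, 2.0, 12.0, 24.0, 39.0, 25.0, 16.0, 0.0 m³/s.
ΣQ_DR = 118.0 m³/s.
With Δt = 2 h = 7200 s, V = ΣQ_DR · Δt = 118.0 × 7200 = 8.50 × 10^5 m³.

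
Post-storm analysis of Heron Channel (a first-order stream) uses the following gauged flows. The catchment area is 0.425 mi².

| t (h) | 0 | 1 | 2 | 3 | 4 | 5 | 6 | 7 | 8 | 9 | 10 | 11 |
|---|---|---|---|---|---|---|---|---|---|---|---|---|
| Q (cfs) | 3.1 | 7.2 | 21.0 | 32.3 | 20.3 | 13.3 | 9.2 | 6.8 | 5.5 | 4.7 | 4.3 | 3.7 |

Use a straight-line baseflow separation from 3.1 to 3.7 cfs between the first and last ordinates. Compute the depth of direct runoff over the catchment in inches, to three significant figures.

d ≈ 0.330 in

Direct runoff: 0.00, 4.05, 17.79, 29.04, 16.98, 9.93, 5.77, 3.32, 1.96, 1.11, 0.65, 0.00 cfs; ΣQ_DR = 90.60 cfs.
V = ΣQ_DR · Δt = 90.60 × 3600 s = 3.262 × 10^5 ft³.
Over A = 0.425 mi², depth = V / A = 0.330 in.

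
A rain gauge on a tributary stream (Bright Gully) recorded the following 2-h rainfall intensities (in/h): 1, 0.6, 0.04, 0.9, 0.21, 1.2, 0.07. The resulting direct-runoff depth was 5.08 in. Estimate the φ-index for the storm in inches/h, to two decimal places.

Only the 4 blocks with intensity above φ contribute runoff: 1, 0.6, 0.9, 1.2 in/h.
Σ(I−φ)·Δt = d  ⇒  (1+0.6+0.9+1.2 − 4φ)·2 = 5.08
φ = (3.700 − 5.08/2) / 4 = 0.29 in/h.

φ ≈ 0.29 in/h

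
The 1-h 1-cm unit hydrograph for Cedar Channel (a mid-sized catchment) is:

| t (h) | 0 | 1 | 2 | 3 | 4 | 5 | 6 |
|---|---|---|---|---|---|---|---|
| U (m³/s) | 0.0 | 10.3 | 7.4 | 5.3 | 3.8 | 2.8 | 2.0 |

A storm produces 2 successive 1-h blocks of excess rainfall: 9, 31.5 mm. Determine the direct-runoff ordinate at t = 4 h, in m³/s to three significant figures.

Q ≈ 20.1 m³/s

By discrete convolution, Q_j = Σ (P_i / 10 mm) · U_{j−i}.
At t = 4 h (j=4): Q = (9/10)·3.8 + (31.5/10)·5.3 = 20.1 m³/s.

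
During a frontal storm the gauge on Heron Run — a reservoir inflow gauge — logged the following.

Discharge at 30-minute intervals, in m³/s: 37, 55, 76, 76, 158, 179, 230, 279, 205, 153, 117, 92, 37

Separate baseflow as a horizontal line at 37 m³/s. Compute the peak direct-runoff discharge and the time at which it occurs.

Subtracting baseflow gives direct-runoff ordinates: 0.0, 18.0, 39.0, 39.0, 121.0, 142.0, 193.0, 242.0, 168.0, 116.0, 80.0, 55.0, 0.0 m³/s.
The maximum is 242.0 m³/s, occurring at the reading for t = 3.5 h.

Q_p = 242.0 m³/s at t = 3.5 h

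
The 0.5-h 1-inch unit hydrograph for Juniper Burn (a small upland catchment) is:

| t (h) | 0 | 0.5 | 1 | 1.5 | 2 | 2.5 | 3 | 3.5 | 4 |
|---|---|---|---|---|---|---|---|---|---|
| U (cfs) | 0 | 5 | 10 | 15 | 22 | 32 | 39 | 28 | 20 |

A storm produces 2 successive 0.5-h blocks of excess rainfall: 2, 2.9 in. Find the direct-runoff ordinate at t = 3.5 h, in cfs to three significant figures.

By discrete convolution, Q_j = Σ (P_i / 1 in) · U_{j−i}.
At t = 3.5 h (j=7): Q = (2/1)·28 + (2.9/1)·39 = 169 cfs.

Q ≈ 169 cfs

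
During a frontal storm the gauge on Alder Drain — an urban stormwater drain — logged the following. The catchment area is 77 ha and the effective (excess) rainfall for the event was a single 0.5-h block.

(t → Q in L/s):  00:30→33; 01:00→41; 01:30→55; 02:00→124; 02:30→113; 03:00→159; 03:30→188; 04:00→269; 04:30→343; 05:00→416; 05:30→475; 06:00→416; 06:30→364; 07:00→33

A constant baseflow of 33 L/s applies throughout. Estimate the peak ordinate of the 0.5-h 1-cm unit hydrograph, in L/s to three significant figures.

U_p ≈ 737 L/s

Direct runoff: 0.0, 8.0, 22.0, 91.0, 80.0, 126.0, 155.0, 236.0, 310.0, 383.0, 442.0, 383.0, 331.0, 0.0 L/s; ΣQ_DR = 2567 L/s, peak = 442.0 L/s.
Runoff depth d = ΣQ_DR·Δt / A = 2567 × 1800 / (77 ha) = 6.001 mm.
The 1-cm UH is the DRH scaled by (10 mm)/d, so U_p = 442.0 × 10/6.001 = 737 L/s.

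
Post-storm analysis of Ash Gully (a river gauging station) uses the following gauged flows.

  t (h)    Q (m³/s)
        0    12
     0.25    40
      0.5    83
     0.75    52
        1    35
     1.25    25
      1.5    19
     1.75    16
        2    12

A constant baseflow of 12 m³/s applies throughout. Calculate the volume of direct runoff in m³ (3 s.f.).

Direct-runoff ordinates (Q − Q_b): 0.0, 28.0, 71.0, 40.0, 23.0, 13.0, 7.0, 4.0, 0.0 m³/s.
ΣQ_DR = 186.0 m³/s.
With Δt = 0.25 h = 900 s, V = ΣQ_DR · Δt = 186.0 × 900 = 1.67 × 10^5 m³.

V ≈ 1.67 × 10^5 m³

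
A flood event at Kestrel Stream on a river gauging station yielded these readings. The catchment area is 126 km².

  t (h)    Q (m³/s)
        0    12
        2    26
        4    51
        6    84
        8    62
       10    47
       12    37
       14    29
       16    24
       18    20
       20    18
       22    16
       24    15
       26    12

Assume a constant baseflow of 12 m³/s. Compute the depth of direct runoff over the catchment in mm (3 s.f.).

d ≈ 16.3 mm

Direct runoff: 0.0, 14.0, 39.0, 72.0, 50.0, 35.0, 25.0, 17.0, 12.0, 8.0, 6.0, 4.0, 3.0, 0.0 m³/s; ΣQ_DR = 285.0 m³/s.
V = ΣQ_DR · Δt = 285.0 × 7200 s = 2.052 × 10^6 m³.
Over A = 126 km², depth = V / A = 16.3 mm.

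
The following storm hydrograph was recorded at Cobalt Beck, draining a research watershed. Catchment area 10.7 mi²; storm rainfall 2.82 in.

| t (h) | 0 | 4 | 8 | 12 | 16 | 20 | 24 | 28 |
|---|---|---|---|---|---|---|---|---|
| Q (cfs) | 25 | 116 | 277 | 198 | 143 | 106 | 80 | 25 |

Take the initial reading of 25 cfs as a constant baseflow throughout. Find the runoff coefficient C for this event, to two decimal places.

ΣQ_DR = 770.0 cfs; V = ΣQ_DR·Δt = 1.109 × 10^7 ft³.
Runoff depth d = V / A = 0.4460 in.
C = d / P = 0.4460 / 2.82 = 0.16.

C ≈ 0.16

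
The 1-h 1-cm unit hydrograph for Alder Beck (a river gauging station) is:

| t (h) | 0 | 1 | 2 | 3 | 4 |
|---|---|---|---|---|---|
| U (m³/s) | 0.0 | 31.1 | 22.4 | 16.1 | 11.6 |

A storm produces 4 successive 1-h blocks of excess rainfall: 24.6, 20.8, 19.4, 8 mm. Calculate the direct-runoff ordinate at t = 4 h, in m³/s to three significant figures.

Q ≈ 130 m³/s

By discrete convolution, Q_j = Σ (P_i / 10 mm) · U_{j−i}.
At t = 4 h (j=4): Q = (24.6/10)·11.6 + (20.8/10)·16.1 + (19.4/10)·22.4 + (8/10)·31.1 = 130 m³/s.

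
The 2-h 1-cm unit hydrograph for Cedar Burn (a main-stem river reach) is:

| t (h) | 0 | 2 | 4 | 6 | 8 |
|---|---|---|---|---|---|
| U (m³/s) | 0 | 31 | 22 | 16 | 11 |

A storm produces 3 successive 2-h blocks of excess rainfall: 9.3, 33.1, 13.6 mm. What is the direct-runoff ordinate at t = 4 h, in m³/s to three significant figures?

By discrete convolution, Q_j = Σ (P_i / 10 mm) · U_{j−i}.
At t = 4 h (j=2): Q = (9.3/10)·22 + (33.1/10)·31 + (13.6/10)·0 = 123 m³/s.

Q ≈ 123 m³/s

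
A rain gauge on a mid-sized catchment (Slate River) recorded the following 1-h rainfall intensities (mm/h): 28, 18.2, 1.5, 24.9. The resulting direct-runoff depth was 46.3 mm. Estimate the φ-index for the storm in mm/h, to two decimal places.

Only the 3 blocks with intensity above φ contribute runoff: 28, 18.2, 24.9 mm/h.
Σ(I−φ)·Δt = d  ⇒  (28+18.2+24.9 − 3φ)·1 = 46.3
φ = (71.10 − 46.3/1) / 3 = 8.27 mm/h.

φ ≈ 8.27 mm/h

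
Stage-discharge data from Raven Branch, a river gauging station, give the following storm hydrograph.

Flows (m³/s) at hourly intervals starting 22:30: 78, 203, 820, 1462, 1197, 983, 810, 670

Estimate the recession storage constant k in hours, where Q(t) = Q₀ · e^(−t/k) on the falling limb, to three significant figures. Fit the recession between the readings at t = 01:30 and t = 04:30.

On the falling limb, Q drops from 1462 to 810 m³/s between t = 01:30 and t = 04:30 (Δt = 3 h).
k = −Δt / ln(Q₂/Q₁) = −3 / ln(810/1462) = 5.08 h.

k ≈ 5.08 h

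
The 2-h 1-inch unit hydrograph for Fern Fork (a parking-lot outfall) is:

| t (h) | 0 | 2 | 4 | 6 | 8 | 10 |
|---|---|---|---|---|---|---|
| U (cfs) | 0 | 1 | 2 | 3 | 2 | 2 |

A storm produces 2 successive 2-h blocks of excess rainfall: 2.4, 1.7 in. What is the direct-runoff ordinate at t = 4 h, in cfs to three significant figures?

By discrete convolution, Q_j = Σ (P_i / 1 in) · U_{j−i}.
At t = 4 h (j=2): Q = (2.4/1)·2 + (1.7/1)·1 = 6.50 cfs.

Q ≈ 6.50 cfs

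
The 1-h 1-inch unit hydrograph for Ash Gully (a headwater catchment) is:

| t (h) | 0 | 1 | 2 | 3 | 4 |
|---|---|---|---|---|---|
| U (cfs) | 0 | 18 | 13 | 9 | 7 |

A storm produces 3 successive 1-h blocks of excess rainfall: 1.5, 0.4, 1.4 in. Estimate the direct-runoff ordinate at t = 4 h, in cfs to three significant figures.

Q ≈ 32.3 cfs

By discrete convolution, Q_j = Σ (P_i / 1 in) · U_{j−i}.
At t = 4 h (j=4): Q = (1.5/1)·7 + (0.4/1)·9 + (1.4/1)·13 = 32.3 cfs.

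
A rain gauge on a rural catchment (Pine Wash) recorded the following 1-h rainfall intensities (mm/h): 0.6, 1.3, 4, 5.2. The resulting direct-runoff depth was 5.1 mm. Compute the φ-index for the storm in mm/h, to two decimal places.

φ ≈ 2.05 mm/h

Only the 2 blocks with intensity above φ contribute runoff: 4, 5.2 mm/h.
Σ(I−φ)·Δt = d  ⇒  (4+5.2 − 2φ)·1 = 5.1
φ = (9.200 − 5.1/1) / 2 = 2.05 mm/h.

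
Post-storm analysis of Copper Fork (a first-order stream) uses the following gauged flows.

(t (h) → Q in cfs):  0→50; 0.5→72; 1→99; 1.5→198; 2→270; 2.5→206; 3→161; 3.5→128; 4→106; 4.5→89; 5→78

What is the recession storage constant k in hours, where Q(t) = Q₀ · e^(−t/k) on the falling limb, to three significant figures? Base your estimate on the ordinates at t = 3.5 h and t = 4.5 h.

k ≈ 2.75 h

On the falling limb, Q drops from 128 to 89 cfs between t = 3.5 h and t = 4.5 h (Δt = 1 h).
k = −Δt / ln(Q₂/Q₁) = −1 / ln(89/128) = 2.75 h.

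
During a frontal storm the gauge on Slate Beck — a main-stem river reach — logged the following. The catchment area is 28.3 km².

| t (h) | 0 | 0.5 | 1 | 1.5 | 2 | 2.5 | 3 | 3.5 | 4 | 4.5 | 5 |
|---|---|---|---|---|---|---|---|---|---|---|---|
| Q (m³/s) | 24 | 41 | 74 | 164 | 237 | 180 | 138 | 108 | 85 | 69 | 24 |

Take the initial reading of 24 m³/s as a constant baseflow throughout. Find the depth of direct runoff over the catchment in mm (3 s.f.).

Direct runoff: 0.0, 17.0, 50.0, 140.0, 213.0, 156.0, 114.0, 84.0, 61.0, 45.0, 0.0 m³/s; ΣQ_DR = 880.0 m³/s.
V = ΣQ_DR · Δt = 880.0 × 1800 s = 1.584 × 10^6 m³.
Over A = 28.3 km², depth = V / A = 56.0 mm.

d ≈ 56.0 mm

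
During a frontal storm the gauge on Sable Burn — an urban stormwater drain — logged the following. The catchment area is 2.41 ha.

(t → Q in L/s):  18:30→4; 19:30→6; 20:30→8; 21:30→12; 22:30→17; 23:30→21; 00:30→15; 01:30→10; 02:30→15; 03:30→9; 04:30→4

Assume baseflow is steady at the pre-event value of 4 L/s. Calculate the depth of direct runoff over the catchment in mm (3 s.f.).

Direct runoff: 0.0, 2.0, 4.0, 8.0, 13.0, 17.0, 11.0, 6.0, 11.0, 5.0, 0.0 L/s; ΣQ_DR = 77.00 L/s.
V = ΣQ_DR · Δt = 77.00 × 3600 s = 2.772 × 10^5 L.
Over A = 2.41 ha, depth = V / A = 11.5 mm.

d ≈ 11.5 mm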